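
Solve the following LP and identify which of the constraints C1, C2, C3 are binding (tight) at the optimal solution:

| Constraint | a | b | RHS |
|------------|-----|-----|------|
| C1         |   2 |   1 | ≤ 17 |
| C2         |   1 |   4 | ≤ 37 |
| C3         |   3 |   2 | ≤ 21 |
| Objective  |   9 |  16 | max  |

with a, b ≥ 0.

At a = 1, b = 9, compute slack b - a·x for each constraint:
  C1: 17 − 11 = 6  (slack)
  C2: 37 − 37 = 0  (binding)
  C3: 21 − 21 = 0  (binding)

Optimal: a = 1, b = 9
Binding: C2, C3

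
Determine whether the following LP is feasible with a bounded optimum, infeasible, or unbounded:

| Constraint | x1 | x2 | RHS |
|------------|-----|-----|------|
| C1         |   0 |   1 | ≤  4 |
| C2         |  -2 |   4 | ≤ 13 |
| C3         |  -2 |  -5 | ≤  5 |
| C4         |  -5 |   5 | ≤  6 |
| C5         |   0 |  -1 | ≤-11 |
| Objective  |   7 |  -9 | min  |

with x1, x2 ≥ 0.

Infeasible (no feasible solution exists)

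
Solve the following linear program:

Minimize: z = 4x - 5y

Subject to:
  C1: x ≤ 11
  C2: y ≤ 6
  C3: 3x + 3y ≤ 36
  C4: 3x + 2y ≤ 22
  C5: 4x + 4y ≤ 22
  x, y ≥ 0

Evaluate the objective at each vertex of the feasible region:
  z(0, 0) = 0
  z(5.5, 0) = 22
  z(0, 5.5) = -27.5  ←
The minimum is at x = 0, y = 5.5.

x = 0, y = 5.5, z = -27.5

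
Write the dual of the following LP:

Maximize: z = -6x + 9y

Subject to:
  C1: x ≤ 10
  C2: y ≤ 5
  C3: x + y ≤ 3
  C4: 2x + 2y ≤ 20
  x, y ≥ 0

Primal max cᵀx s.t. Ax ≤ b, x ≥ 0  →  Dual min bᵀy s.t. Aᵀy ≥ c, y ≥ 0.

Minimize: z = 10y1 + 5y2 + 3y3 + 20y4

Subject to:
  y1 + y3 + 2y4 ≥ -6
  y2 + y3 + 2y4 ≥ 9
  y1, y2, y3, y4 ≥ 0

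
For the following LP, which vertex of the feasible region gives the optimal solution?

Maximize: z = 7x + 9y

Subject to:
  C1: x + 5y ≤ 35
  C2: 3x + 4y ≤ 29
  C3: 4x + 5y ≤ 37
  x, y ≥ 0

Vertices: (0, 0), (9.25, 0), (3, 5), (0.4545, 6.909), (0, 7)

Evaluate the objective at each vertex of the feasible region:
  z(0, 0) = 0
  z(9.25, 0) = 64.75
  z(3, 5) = 66  ←
  z(0.4545, 6.909) = 65.36
  z(0, 7) = 63
The maximum is at x = 3, y = 5.

(3, 5)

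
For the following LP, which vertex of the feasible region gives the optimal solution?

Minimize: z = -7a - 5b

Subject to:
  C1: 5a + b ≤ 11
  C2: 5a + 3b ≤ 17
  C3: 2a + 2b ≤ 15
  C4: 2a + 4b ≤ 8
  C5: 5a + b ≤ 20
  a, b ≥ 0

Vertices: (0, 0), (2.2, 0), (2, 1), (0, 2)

Evaluate the objective at each vertex of the feasible region:
  z(0, 0) = 0
  z(2.2, 0) = -15.4
  z(2, 1) = -19  ←
  z(0, 2) = -10
The minimum is at a = 2, b = 1.

(2, 1)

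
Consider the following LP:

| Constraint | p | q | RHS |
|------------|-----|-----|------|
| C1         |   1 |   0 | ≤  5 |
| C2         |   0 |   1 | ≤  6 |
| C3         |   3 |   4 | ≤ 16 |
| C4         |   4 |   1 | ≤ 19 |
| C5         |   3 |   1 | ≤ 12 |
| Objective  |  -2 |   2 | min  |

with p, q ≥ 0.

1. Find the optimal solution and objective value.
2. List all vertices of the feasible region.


1. p = 4, q = 0, z = -8
2. (0, 0), (4, 0), (3.556, 1.333), (0, 4)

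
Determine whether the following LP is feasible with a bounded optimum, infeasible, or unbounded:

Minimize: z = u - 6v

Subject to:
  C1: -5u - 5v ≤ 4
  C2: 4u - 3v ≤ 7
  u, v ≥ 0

Unbounded (objective can decrease without bound)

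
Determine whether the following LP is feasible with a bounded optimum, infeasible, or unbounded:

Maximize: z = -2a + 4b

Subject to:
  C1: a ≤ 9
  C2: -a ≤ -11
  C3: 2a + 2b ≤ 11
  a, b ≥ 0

Infeasible (no feasible solution exists)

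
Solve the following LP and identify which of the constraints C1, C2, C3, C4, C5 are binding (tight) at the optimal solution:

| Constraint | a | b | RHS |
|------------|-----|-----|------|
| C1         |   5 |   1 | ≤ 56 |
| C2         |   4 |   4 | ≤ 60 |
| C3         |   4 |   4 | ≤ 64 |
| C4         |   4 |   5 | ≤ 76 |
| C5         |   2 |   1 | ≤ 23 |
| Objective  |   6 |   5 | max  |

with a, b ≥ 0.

At a = 8, b = 7, compute slack b - a·x for each constraint:
  C1: 56 − 47 = 9  (slack)
  C2: 60 − 60 = 0  (binding)
  C3: 64 − 60 = 4  (slack)
  C4: 76 − 67 = 9  (slack)
  C5: 23 − 23 = 0  (binding)

Optimal: a = 8, b = 7
Binding: C2, C5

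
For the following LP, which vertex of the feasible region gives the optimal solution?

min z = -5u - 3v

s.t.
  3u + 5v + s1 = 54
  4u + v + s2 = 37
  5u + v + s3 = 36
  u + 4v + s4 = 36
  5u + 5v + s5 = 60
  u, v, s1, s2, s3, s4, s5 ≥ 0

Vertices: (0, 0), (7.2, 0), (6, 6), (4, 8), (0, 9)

Evaluate the objective at each vertex of the feasible region:
  z(0, 0) = 0
  z(7.2, 0) = -36
  z(6, 6) = -48  ←
  z(4, 8) = -44
  z(0, 9) = -27
The minimum is at u = 6, v = 6.

(6, 6)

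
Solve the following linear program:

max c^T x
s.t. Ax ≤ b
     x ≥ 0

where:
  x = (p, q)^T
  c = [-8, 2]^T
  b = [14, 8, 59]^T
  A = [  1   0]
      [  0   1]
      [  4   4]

Evaluate the objective at each vertex of the feasible region:
  z(0, 0) = 0
  z(14, 0) = -112
  z(14, 0.75) = -110.5
  z(6.75, 8) = -38
  z(0, 8) = 16  ←
The maximum is at p = 0, q = 8.

p = 0, q = 8, z = 16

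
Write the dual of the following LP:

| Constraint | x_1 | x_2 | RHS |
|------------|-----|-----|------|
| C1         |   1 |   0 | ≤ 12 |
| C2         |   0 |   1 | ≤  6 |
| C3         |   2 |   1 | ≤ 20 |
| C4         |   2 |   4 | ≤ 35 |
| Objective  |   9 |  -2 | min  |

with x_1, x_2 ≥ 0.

Primal min cᵀx s.t. Ax ≤ b, x ≥ 0  →  Dual max −bᵀy s.t. Aᵀy ≥ −c, y ≥ 0.

Maximize: z = -12y1 - 6y2 - 20y3 - 35y4

Subject to:
  y1 + 2y3 + 2y4 ≥ -9
  y2 + y3 + 4y4 ≥ 2
  y1, y2, y3, y4 ≥ 0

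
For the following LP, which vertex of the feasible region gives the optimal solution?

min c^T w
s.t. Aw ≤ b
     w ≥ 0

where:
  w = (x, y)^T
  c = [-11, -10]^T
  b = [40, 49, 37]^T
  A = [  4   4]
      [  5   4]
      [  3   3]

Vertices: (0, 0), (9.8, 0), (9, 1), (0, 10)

Evaluate the objective at each vertex of the feasible region:
  z(0, 0) = 0
  z(9.8, 0) = -107.8
  z(9, 1) = -109  ←
  z(0, 10) = -100
The minimum is at x = 9, y = 1.

(9, 1)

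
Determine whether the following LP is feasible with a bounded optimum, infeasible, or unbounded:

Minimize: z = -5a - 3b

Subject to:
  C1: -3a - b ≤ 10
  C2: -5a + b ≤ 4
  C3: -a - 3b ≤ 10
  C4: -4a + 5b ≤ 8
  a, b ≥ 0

Unbounded (objective can decrease without bound)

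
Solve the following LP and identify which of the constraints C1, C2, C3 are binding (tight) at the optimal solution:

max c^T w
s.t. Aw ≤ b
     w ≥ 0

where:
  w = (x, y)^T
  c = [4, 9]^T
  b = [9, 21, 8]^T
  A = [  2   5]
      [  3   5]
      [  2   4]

At x = 2, y = 1, compute slack b - a·x for each constraint:
  C1: 9 − 9 = 0  (binding)
  C2: 21 − 11 = 10  (slack)
  C3: 8 − 8 = 0  (binding)

Optimal: x = 2, y = 1
Binding: C1, C3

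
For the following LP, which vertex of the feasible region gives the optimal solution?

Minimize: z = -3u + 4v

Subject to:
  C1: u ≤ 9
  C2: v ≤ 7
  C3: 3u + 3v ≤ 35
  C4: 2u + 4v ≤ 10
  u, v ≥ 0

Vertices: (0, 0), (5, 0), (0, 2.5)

Evaluate the objective at each vertex of the feasible region:
  z(0, 0) = 0
  z(5, 0) = -15  ←
  z(0, 2.5) = 10
The minimum is at u = 5, v = 0.

(5, 0)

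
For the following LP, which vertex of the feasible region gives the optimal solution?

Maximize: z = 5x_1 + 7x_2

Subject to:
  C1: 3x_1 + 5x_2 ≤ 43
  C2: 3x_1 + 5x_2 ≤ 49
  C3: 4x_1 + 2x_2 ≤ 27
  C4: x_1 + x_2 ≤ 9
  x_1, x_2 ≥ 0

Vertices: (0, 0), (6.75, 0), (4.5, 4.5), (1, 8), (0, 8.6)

Evaluate the objective at each vertex of the feasible region:
  z(0, 0) = 0
  z(6.75, 0) = 33.75
  z(4.5, 4.5) = 54
  z(1, 8) = 61  ←
  z(0, 8.6) = 60.2
The maximum is at x_1 = 1, x_2 = 8.

(1, 8)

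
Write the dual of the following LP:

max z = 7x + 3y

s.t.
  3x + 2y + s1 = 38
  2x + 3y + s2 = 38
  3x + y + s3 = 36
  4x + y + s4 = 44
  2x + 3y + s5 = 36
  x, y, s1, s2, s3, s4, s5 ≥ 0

Primal max cᵀx s.t. Ax ≤ b, x ≥ 0  →  Dual min bᵀy s.t. Aᵀy ≥ c, y ≥ 0.

Minimize: z = 38y1 + 38y2 + 36y3 + 44y4 + 36y5

Subject to:
  3y1 + 2y2 + 3y3 + 4y4 + 2y5 ≥ 7
  2y1 + 3y2 + y3 + y4 + 3y5 ≥ 3
  y1, y2, y3, y4, y5 ≥ 0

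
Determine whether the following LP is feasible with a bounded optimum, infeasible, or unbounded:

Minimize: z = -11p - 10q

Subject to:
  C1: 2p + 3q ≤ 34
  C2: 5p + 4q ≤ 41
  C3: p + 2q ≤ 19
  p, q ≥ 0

Feasible with a bounded optimal solution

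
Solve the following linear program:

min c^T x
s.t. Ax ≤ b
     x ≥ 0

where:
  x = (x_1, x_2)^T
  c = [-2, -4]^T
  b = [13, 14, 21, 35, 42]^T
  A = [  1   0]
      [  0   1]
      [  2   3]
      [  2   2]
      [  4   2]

Evaluate the objective at each vertex of the feasible region:
  z(0, 0) = 0
  z(10.5, 0) = -21
  z(0, 7) = -28  ←
The minimum is at x_1 = 0, x_2 = 7.

x_1 = 0, x_2 = 7, z = -28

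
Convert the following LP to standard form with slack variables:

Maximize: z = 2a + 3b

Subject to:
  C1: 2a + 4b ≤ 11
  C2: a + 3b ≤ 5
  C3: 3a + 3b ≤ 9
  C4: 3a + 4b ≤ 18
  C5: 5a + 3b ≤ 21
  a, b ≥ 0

max z = 2a + 3b

s.t.
  2a + 4b + s1 = 11
  a + 3b + s2 = 5
  3a + 3b + s3 = 9
  3a + 4b + s4 = 18
  5a + 3b + s5 = 21
  a, b, s1, s2, s3, s4, s5 ≥ 0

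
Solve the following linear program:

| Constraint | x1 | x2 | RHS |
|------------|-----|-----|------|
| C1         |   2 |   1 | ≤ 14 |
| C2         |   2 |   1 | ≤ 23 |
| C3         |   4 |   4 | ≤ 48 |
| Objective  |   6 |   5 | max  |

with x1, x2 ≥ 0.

Evaluate the objective at each vertex of the feasible region:
  z(0, 0) = 0
  z(7, 0) = 42
  z(2, 10) = 62  ←
  z(0, 12) = 60
The maximum is at x1 = 2, x2 = 10.

x1 = 2, x2 = 10, z = 62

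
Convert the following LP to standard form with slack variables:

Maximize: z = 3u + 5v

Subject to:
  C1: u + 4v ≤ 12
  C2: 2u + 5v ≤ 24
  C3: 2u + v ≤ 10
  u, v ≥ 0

max z = 3u + 5v

s.t.
  u + 4v + s1 = 12
  2u + 5v + s2 = 24
  2u + v + s3 = 10
  u, v, s1, s2, s3 ≥ 0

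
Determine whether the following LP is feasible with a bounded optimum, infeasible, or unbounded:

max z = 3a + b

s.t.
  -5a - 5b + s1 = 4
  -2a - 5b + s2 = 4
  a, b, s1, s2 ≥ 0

Unbounded (objective can increase without bound)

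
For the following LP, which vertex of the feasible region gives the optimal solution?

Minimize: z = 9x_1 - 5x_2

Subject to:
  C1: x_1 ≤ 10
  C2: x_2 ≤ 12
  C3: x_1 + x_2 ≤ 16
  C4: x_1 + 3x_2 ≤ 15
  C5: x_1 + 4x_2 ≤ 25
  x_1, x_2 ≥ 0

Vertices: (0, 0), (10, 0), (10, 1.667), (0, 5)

Evaluate the objective at each vertex of the feasible region:
  z(0, 0) = 0
  z(10, 0) = 90
  z(10, 1.667) = 81.67
  z(0, 5) = -25  ←
The minimum is at x_1 = 0, x_2 = 5.

(0, 5)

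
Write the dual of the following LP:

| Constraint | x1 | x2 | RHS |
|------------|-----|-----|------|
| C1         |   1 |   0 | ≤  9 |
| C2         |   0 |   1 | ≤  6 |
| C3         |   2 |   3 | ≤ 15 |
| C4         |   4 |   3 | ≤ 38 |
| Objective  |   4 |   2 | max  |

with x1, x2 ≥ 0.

Primal max cᵀx s.t. Ax ≤ b, x ≥ 0  →  Dual min bᵀy s.t. Aᵀy ≥ c, y ≥ 0.

Minimize: z = 9y1 + 6y2 + 15y3 + 38y4

Subject to:
  y1 + 2y3 + 4y4 ≥ 4
  y2 + 3y3 + 3y4 ≥ 2
  y1, y2, y3, y4 ≥ 0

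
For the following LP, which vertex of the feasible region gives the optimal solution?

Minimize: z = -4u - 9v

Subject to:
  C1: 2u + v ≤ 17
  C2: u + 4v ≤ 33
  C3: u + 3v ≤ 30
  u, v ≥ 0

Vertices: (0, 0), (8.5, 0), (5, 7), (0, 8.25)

Evaluate the objective at each vertex of the feasible region:
  z(0, 0) = 0
  z(8.5, 0) = -34
  z(5, 7) = -83  ←
  z(0, 8.25) = -74.25
The minimum is at u = 5, v = 7.

(5, 7)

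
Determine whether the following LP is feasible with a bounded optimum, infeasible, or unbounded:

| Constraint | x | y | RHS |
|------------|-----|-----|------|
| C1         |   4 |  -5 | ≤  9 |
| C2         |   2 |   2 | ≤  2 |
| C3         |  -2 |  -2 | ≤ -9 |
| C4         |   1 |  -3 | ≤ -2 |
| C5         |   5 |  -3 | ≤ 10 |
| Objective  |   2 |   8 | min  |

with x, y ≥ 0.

Infeasible (no feasible solution exists)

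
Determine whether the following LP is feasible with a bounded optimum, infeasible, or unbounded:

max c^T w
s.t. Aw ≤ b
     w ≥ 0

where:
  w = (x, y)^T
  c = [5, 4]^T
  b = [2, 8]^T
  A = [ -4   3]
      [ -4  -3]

Unbounded (objective can increase without bound)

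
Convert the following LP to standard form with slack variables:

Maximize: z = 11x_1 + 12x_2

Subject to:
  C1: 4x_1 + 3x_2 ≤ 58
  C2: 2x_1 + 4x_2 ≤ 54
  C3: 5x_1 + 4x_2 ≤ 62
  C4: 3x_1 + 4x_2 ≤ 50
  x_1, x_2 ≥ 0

max z = 11x_1 + 12x_2

s.t.
  4x_1 + 3x_2 + s1 = 58
  2x_1 + 4x_2 + s2 = 54
  5x_1 + 4x_2 + s3 = 62
  3x_1 + 4x_2 + s4 = 50
  x_1, x_2, s1, s2, s3, s4 ≥ 0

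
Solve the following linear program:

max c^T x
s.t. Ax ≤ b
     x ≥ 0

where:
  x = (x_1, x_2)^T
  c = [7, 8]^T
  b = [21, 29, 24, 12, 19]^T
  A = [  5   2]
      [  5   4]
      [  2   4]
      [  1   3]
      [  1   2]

Evaluate the objective at each vertex of the feasible region:
  z(0, 0) = 0
  z(4.2, 0) = 29.4
  z(3, 3) = 45  ←
  z(0, 4) = 32
The maximum is at x_1 = 3, x_2 = 3.

x_1 = 3, x_2 = 3, z = 45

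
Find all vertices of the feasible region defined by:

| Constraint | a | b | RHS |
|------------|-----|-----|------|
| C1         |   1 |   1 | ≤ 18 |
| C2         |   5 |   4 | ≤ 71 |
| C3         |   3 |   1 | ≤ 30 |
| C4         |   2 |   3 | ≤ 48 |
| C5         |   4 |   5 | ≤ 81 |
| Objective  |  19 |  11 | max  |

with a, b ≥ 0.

(0, 0), (10, 0), (7, 9), (3.444, 13.44), (1.5, 15), (0, 16)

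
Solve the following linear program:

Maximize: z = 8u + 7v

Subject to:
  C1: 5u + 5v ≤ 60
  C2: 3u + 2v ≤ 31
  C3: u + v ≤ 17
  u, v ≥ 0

Evaluate the objective at each vertex of the feasible region:
  z(0, 0) = 0
  z(10.33, 0) = 82.67
  z(7, 5) = 91  ←
  z(0, 12) = 84
The maximum is at u = 7, v = 5.

u = 7, v = 5, z = 91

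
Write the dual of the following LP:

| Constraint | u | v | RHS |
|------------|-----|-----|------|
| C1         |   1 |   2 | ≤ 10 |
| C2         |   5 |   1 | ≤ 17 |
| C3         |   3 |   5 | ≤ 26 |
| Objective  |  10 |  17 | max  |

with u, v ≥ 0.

Primal max cᵀx s.t. Ax ≤ b, x ≥ 0  →  Dual min bᵀy s.t. Aᵀy ≥ c, y ≥ 0.

Minimize: z = 10y1 + 17y2 + 26y3

Subject to:
  y1 + 5y2 + 3y3 ≥ 10
  2y1 + y2 + 5y3 ≥ 17
  y1, y2, y3 ≥ 0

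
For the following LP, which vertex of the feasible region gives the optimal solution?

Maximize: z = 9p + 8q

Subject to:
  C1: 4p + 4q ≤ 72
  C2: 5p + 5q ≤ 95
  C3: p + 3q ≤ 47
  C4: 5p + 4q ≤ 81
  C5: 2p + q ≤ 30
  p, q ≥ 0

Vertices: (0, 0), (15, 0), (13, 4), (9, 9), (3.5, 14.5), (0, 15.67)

Evaluate the objective at each vertex of the feasible region:
  z(0, 0) = 0
  z(15, 0) = 135
  z(13, 4) = 149
  z(9, 9) = 153  ←
  z(3.5, 14.5) = 147.5
  z(0, 15.67) = 125.3
The maximum is at p = 9, q = 9.

(9, 9)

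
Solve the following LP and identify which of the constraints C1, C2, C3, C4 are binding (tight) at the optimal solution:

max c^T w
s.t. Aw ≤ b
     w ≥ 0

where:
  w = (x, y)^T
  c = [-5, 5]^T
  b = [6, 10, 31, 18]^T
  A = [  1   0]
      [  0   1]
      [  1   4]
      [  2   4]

At x = 0, y = 4.5, compute slack b - a·x for each constraint:
  C1: 6 − 0 = 6  (slack)
  C2: 10 − 4.5 = 5.5  (slack)
  C3: 31 − 18 = 13  (slack)
  C4: 18 − 18 = 0  (binding)

Optimal: x = 0, y = 4.5
Binding: C4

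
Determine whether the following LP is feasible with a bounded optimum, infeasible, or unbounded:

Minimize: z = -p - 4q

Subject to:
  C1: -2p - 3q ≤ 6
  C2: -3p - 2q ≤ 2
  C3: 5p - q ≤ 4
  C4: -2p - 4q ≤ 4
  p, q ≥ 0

Unbounded (objective can decrease without bound)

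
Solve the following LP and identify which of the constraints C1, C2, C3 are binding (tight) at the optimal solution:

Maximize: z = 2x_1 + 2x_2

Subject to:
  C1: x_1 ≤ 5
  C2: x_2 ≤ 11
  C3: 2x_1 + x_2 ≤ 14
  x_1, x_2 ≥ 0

At x_1 = 1.5, x_2 = 11, compute slack b - a·x for each constraint:
  C1: 5 − 1.5 = 3.5  (slack)
  C2: 11 − 11 = 0  (binding)
  C3: 14 − 14 = 0  (binding)

Optimal: x_1 = 1.5, x_2 = 11
Binding: C2, C3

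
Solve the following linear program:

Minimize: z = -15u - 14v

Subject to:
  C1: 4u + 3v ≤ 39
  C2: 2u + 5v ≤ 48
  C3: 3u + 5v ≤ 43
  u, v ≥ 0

Evaluate the objective at each vertex of the feasible region:
  z(0, 0) = 0
  z(9.75, 0) = -146.2
  z(6, 5) = -160  ←
  z(0, 8.6) = -120.4
The minimum is at u = 6, v = 5.

u = 6, v = 5, z = -160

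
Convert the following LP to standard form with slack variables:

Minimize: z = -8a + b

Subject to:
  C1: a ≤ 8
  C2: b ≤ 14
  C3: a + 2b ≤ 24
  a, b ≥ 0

min z = -8a + b

s.t.
  a + s1 = 8
  b + s2 = 14
  a + 2b + s3 = 24
  a, b, s1, s2, s3 ≥ 0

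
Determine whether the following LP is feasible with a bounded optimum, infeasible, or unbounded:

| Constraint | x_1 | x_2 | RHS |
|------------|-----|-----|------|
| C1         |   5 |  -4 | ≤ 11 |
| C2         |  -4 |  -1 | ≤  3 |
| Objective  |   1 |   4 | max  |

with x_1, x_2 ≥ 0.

Unbounded (objective can increase without bound)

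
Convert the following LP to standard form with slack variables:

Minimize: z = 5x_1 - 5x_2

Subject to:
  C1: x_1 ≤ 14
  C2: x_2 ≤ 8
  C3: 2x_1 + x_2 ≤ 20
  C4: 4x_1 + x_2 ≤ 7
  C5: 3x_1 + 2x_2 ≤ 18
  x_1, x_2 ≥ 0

min z = 5x_1 - 5x_2

s.t.
  x_1 + s1 = 14
  x_2 + s2 = 8
  2x_1 + x_2 + s3 = 20
  4x_1 + x_2 + s4 = 7
  3x_1 + 2x_2 + s5 = 18
  x_1, x_2, s1, s2, s3, s4, s5 ≥ 0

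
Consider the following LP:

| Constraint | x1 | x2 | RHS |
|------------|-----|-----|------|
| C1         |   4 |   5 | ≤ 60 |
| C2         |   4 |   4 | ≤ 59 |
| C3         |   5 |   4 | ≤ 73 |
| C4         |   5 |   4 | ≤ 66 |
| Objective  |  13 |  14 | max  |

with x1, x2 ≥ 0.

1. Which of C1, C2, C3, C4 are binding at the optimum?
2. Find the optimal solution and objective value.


1. C1, C4
2. x1 = 10, x2 = 4, z = 186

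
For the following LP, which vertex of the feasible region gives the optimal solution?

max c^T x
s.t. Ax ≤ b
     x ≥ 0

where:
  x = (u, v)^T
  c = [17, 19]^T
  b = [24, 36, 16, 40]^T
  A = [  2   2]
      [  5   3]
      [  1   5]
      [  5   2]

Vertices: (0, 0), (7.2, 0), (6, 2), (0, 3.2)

Evaluate the objective at each vertex of the feasible region:
  z(0, 0) = 0
  z(7.2, 0) = 122.4
  z(6, 2) = 140  ←
  z(0, 3.2) = 60.8
The maximum is at u = 6, v = 2.

(6, 2)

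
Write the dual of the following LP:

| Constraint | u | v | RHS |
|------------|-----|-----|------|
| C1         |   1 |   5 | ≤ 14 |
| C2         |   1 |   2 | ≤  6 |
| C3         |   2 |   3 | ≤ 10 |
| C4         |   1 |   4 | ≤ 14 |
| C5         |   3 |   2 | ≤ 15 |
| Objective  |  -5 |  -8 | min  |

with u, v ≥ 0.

Primal min cᵀx s.t. Ax ≤ b, x ≥ 0  →  Dual max −bᵀy s.t. Aᵀy ≥ −c, y ≥ 0.

Maximize: z = -14y1 - 6y2 - 10y3 - 14y4 - 15y5

Subject to:
  y1 + y2 + 2y3 + y4 + 3y5 ≥ 5
  5y1 + 2y2 + 3y3 + 4y4 + 2y5 ≥ 8
  y1, y2, y3, y4, y5 ≥ 0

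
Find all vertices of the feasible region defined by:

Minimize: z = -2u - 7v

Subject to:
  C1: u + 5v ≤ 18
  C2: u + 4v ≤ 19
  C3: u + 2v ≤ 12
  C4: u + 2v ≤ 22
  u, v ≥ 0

(0, 0), (12, 0), (8, 2), (0, 3.6)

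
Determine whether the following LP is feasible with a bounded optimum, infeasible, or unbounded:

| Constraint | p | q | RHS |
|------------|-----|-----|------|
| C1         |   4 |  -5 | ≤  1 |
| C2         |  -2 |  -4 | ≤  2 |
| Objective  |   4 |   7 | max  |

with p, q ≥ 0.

Unbounded (objective can increase without bound)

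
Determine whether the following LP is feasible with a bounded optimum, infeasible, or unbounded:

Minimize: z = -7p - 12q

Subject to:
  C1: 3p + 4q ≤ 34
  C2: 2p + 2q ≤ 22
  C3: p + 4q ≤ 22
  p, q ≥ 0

Feasible with a bounded optimal solution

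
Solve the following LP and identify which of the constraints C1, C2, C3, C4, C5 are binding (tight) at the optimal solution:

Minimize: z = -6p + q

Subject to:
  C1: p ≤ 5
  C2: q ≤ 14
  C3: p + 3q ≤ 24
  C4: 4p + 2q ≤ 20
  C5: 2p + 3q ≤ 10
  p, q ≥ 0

At p = 5, q = 0, compute slack b - a·x for each constraint:
  C1: 5 − 5 = 0  (binding)
  C2: 14 − 0 = 14  (slack)
  C3: 24 − 5 = 19  (slack)
  C4: 20 − 20 = 0  (binding)
  C5: 10 − 10 = 0  (binding)

Optimal: p = 5, q = 0
Binding: C1, C4, C5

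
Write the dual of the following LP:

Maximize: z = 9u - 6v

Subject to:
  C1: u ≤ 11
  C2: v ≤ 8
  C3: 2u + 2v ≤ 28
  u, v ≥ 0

Primal max cᵀx s.t. Ax ≤ b, x ≥ 0  →  Dual min bᵀy s.t. Aᵀy ≥ c, y ≥ 0.

Minimize: z = 11y1 + 8y2 + 28y3

Subject to:
  y1 + 2y3 ≥ 9
  y2 + 2y3 ≥ -6
  y1, y2, y3 ≥ 0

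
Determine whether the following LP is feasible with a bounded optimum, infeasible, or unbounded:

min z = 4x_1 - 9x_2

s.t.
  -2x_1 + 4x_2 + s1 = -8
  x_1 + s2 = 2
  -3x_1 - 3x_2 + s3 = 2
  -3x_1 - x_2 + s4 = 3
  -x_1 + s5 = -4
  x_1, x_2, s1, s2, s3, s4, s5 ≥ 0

Infeasible (no feasible solution exists)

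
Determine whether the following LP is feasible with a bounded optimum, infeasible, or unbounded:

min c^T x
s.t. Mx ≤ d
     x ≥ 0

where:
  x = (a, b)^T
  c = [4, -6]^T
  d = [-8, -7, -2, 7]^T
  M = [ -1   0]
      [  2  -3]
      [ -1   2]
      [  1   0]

Infeasible (no feasible solution exists)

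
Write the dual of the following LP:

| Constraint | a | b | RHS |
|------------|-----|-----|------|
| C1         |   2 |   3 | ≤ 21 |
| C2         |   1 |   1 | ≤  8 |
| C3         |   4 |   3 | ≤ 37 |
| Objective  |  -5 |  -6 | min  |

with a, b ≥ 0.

Primal min cᵀx s.t. Ax ≤ b, x ≥ 0  →  Dual max −bᵀy s.t. Aᵀy ≥ −c, y ≥ 0.

Maximize: z = -21y1 - 8y2 - 37y3

Subject to:
  2y1 + y2 + 4y3 ≥ 5
  3y1 + y2 + 3y3 ≥ 6
  y1, y2, y3 ≥ 0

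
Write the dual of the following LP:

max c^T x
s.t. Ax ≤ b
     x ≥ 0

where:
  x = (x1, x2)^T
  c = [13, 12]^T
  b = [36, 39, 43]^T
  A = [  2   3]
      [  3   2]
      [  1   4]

Primal max cᵀx s.t. Ax ≤ b, x ≥ 0  →  Dual min bᵀy s.t. Aᵀy ≥ c, y ≥ 0.

Minimize: z = 36y1 + 39y2 + 43y3

Subject to:
  2y1 + 3y2 + y3 ≥ 13
  3y1 + 2y2 + 4y3 ≥ 12
  y1, y2, y3 ≥ 0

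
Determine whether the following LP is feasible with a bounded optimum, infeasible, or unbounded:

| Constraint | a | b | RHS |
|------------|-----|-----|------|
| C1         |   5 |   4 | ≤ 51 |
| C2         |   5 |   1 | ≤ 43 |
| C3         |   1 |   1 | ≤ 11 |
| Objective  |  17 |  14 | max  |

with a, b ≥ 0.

Feasible with a bounded optimal solution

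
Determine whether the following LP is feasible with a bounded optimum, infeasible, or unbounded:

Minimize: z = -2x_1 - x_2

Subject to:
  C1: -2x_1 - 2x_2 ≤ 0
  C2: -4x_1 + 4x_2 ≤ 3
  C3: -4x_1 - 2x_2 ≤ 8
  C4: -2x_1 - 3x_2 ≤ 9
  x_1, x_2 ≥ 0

Unbounded (objective can decrease without bound)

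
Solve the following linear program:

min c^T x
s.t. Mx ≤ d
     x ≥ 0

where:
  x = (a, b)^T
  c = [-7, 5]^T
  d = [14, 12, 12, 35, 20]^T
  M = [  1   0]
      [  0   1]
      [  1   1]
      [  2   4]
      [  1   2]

Evaluate the objective at each vertex of the feasible region:
  z(0, 0) = 0
  z(12, 0) = -84  ←
  z(6.5, 5.5) = -18
  z(0, 8.75) = 43.75
The minimum is at a = 12, b = 0.

a = 12, b = 0, z = -84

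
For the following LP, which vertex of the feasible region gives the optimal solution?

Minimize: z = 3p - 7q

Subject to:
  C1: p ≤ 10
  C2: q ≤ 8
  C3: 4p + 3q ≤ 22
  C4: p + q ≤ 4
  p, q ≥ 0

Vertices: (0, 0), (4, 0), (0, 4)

Evaluate the objective at each vertex of the feasible region:
  z(0, 0) = 0
  z(4, 0) = 12
  z(0, 4) = -28  ←
The minimum is at p = 0, q = 4.

(0, 4)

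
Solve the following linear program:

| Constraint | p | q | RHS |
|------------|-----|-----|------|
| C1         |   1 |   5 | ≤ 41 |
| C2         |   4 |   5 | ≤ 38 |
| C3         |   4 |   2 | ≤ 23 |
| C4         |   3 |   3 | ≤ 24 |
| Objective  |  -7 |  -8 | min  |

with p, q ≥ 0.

Evaluate the objective at each vertex of the feasible region:
  z(0, 0) = 0
  z(5.75, 0) = -40.25
  z(3.5, 4.5) = -60.5
  z(2, 6) = -62  ←
  z(0, 7.6) = -60.8
The minimum is at p = 2, q = 6.

p = 2, q = 6, z = -62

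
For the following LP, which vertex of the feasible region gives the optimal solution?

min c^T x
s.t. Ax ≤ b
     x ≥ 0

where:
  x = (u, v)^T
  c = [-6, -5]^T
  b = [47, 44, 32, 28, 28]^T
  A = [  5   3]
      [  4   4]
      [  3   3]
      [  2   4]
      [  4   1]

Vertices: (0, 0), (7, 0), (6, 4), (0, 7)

Evaluate the objective at each vertex of the feasible region:
  z(0, 0) = 0
  z(7, 0) = -42
  z(6, 4) = -56  ←
  z(0, 7) = -35
The minimum is at u = 6, v = 4.

(6, 4)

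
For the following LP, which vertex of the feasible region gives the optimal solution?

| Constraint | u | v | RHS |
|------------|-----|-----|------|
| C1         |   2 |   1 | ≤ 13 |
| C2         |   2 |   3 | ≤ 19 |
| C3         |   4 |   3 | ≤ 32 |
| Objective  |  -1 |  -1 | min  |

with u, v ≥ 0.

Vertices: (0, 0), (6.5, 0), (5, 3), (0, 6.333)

Evaluate the objective at each vertex of the feasible region:
  z(0, 0) = 0
  z(6.5, 0) = -6.5
  z(5, 3) = -8  ←
  z(0, 6.333) = -6.333
The minimum is at u = 5, v = 3.

(5, 3)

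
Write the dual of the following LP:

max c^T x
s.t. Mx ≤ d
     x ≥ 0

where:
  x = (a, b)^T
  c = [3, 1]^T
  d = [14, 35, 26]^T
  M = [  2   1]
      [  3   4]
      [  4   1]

Primal max cᵀx s.t. Ax ≤ b, x ≥ 0  →  Dual min bᵀy s.t. Aᵀy ≥ c, y ≥ 0.

Minimize: z = 14y1 + 35y2 + 26y3

Subject to:
  2y1 + 3y2 + 4y3 ≥ 3
  y1 + 4y2 + y3 ≥ 1
  y1, y2, y3 ≥ 0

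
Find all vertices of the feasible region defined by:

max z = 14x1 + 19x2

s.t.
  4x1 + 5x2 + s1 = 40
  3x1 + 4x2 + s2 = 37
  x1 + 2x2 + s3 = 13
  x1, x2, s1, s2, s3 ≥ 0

(0, 0), (10, 0), (5, 4), (0, 6.5)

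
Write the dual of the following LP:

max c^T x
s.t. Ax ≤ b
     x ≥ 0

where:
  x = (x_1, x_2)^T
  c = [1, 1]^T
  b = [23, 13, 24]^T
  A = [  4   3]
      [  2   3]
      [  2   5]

Primal max cᵀx s.t. Ax ≤ b, x ≥ 0  →  Dual min bᵀy s.t. Aᵀy ≥ c, y ≥ 0.

Minimize: z = 23y1 + 13y2 + 24y3

Subject to:
  4y1 + 2y2 + 2y3 ≥ 1
  3y1 + 3y2 + 5y3 ≥ 1
  y1, y2, y3 ≥ 0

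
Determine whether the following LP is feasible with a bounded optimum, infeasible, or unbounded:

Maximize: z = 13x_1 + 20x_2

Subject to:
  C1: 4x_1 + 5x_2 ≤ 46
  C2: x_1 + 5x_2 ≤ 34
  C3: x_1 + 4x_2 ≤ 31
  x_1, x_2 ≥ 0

Feasible with a bounded optimal solution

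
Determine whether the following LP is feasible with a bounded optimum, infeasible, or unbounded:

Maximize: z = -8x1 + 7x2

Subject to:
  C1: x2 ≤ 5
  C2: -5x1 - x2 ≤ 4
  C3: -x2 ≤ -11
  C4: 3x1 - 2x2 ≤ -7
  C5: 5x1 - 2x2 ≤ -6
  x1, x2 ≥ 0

Infeasible (no feasible solution exists)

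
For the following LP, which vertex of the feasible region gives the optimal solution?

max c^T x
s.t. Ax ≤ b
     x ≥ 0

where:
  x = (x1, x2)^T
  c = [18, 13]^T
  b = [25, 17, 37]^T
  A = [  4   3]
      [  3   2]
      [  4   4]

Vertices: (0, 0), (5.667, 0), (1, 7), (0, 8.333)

Evaluate the objective at each vertex of the feasible region:
  z(0, 0) = 0
  z(5.667, 0) = 102
  z(1, 7) = 109  ←
  z(0, 8.333) = 108.3
The maximum is at x1 = 1, x2 = 7.

(1, 7)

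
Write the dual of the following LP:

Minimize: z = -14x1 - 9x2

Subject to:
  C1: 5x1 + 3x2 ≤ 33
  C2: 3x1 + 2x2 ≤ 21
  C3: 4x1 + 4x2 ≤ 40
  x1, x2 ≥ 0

Primal min cᵀx s.t. Ax ≤ b, x ≥ 0  →  Dual max −bᵀy s.t. Aᵀy ≥ −c, y ≥ 0.

Maximize: z = -33y1 - 21y2 - 40y3

Subject to:
  5y1 + 3y2 + 4y3 ≥ 14
  3y1 + 2y2 + 4y3 ≥ 9
  y1, y2, y3 ≥ 0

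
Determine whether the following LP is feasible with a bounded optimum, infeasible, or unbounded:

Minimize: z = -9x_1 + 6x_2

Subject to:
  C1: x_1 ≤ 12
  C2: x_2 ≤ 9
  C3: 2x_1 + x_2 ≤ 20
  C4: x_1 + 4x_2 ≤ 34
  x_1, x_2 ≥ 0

Feasible with a bounded optimal solution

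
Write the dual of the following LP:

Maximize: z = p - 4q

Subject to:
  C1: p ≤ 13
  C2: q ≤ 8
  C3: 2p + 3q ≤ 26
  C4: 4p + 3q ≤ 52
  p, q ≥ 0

Primal max cᵀx s.t. Ax ≤ b, x ≥ 0  →  Dual min bᵀy s.t. Aᵀy ≥ c, y ≥ 0.

Minimize: z = 13y1 + 8y2 + 26y3 + 52y4

Subject to:
  y1 + 2y3 + 4y4 ≥ 1
  y2 + 3y3 + 3y4 ≥ -4
  y1, y2, y3, y4 ≥ 0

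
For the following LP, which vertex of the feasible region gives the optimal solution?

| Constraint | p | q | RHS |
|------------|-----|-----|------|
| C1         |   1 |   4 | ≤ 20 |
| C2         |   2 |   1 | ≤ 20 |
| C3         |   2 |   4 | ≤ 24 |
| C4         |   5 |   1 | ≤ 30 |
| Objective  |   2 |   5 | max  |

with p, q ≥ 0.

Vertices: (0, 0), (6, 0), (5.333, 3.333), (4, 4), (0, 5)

Evaluate the objective at each vertex of the feasible region:
  z(0, 0) = 0
  z(6, 0) = 12
  z(5.333, 3.333) = 27.33
  z(4, 4) = 28  ←
  z(0, 5) = 25
The maximum is at p = 4, q = 4.

(4, 4)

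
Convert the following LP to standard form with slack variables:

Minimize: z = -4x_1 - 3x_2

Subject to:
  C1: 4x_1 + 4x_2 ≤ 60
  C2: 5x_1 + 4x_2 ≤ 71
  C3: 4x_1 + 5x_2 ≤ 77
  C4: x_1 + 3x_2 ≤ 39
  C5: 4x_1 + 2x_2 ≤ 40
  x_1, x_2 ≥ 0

min z = -4x_1 - 3x_2

s.t.
  4x_1 + 4x_2 + s1 = 60
  5x_1 + 4x_2 + s2 = 71
  4x_1 + 5x_2 + s3 = 77
  x_1 + 3x_2 + s4 = 39
  4x_1 + 2x_2 + s5 = 40
  x_1, x_2, s1, s2, s3, s4, s5 ≥ 0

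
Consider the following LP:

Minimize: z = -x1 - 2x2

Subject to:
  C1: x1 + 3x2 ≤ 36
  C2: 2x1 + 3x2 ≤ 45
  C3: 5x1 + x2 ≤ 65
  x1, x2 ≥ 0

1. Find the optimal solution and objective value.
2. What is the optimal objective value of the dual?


1. x1 = 9, x2 = 9, z = -27
2. -27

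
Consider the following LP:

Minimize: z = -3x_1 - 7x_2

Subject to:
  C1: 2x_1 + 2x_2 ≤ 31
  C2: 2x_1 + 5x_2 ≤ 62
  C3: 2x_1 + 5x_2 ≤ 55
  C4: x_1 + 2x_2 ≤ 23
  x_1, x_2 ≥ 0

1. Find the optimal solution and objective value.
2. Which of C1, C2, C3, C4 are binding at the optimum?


1. x_1 = 5, x_2 = 9, z = -78
2. C3, C4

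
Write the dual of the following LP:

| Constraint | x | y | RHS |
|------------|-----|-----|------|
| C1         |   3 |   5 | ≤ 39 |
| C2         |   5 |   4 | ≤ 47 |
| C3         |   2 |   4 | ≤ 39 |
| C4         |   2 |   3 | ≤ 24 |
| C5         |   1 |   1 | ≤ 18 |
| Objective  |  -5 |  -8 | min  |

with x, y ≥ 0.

Primal min cᵀx s.t. Ax ≤ b, x ≥ 0  →  Dual max −bᵀy s.t. Aᵀy ≥ −c, y ≥ 0.

Maximize: z = -39y1 - 47y2 - 39y3 - 24y4 - 18y5

Subject to:
  3y1 + 5y2 + 2y3 + 2y4 + y5 ≥ 5
  5y1 + 4y2 + 4y3 + 3y4 + y5 ≥ 8
  y1, y2, y3, y4, y5 ≥ 0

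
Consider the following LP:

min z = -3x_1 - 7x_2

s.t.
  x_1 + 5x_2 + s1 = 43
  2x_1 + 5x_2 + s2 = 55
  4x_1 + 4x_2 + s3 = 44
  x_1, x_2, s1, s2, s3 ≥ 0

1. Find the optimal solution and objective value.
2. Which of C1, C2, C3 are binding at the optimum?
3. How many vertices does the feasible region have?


1. x_1 = 3, x_2 = 8, z = -65
2. C1, C3
3. 4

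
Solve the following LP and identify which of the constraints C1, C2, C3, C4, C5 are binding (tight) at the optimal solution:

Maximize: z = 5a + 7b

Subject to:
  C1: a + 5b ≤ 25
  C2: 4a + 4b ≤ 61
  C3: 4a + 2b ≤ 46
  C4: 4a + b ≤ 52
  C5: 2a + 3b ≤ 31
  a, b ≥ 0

At a = 10, b = 3, compute slack b - a·x for each constraint:
  C1: 25 − 25 = 0  (binding)
  C2: 61 − 52 = 9  (slack)
  C3: 46 − 46 = 0  (binding)
  C4: 52 − 43 = 9  (slack)
  C5: 31 − 29 = 2  (slack)

Optimal: a = 10, b = 3
Binding: C1, C3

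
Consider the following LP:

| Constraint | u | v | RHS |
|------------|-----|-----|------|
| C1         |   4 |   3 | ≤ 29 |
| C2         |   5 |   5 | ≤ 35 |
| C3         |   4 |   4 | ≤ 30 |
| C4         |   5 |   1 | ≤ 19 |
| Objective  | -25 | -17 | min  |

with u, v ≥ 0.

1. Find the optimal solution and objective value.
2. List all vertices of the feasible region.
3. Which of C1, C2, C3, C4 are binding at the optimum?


1. u = 3, v = 4, z = -143
2. (0, 0), (3.8, 0), (3, 4), (0, 7)
3. C2, C4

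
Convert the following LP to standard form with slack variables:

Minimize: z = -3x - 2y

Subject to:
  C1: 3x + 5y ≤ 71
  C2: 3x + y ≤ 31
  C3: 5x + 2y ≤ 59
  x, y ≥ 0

min z = -3x - 2y

s.t.
  3x + 5y + s1 = 71
  3x + y + s2 = 31
  5x + 2y + s3 = 59
  x, y, s1, s2, s3 ≥ 0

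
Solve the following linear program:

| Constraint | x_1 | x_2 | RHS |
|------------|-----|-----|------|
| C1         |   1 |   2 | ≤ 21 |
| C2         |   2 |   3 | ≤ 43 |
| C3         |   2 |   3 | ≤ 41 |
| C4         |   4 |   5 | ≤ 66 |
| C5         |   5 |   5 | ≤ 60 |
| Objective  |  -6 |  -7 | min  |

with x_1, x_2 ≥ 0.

Evaluate the objective at each vertex of the feasible region:
  z(0, 0) = 0
  z(12, 0) = -72
  z(3, 9) = -81  ←
  z(0, 10.5) = -73.5
The minimum is at x_1 = 3, x_2 = 9.

x_1 = 3, x_2 = 9, z = -81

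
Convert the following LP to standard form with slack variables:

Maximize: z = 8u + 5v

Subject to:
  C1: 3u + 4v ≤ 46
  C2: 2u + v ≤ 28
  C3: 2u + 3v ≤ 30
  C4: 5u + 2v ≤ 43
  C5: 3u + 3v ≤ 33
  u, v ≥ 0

max z = 8u + 5v

s.t.
  3u + 4v + s1 = 46
  2u + v + s2 = 28
  2u + 3v + s3 = 30
  5u + 2v + s4 = 43
  3u + 3v + s5 = 33
  u, v, s1, s2, s3, s4, s5 ≥ 0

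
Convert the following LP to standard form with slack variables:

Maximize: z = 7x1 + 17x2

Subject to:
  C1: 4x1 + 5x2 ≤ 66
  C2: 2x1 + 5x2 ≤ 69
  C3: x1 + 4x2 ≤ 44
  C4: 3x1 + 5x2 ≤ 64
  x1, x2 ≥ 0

max z = 7x1 + 17x2

s.t.
  4x1 + 5x2 + s1 = 66
  2x1 + 5x2 + s2 = 69
  x1 + 4x2 + s3 = 44
  3x1 + 5x2 + s4 = 64
  x1, x2, s1, s2, s3, s4 ≥ 0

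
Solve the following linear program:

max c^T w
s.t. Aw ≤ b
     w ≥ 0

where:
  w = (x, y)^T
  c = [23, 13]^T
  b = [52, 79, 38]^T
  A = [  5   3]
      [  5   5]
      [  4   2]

Evaluate the objective at each vertex of the feasible region:
  z(0, 0) = 0
  z(9.5, 0) = 218.5
  z(5, 9) = 232  ←
  z(2.3, 13.5) = 228.4
  z(0, 15.8) = 205.4
The maximum is at x = 5, y = 9.

x = 5, y = 9, z = 232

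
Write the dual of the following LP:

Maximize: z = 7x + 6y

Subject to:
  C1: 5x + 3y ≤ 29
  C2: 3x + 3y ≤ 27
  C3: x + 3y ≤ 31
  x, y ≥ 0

Primal max cᵀx s.t. Ax ≤ b, x ≥ 0  →  Dual min bᵀy s.t. Aᵀy ≥ c, y ≥ 0.

Minimize: z = 29y1 + 27y2 + 31y3

Subject to:
  5y1 + 3y2 + y3 ≥ 7
  3y1 + 3y2 + 3y3 ≥ 6
  y1, y2, y3 ≥ 0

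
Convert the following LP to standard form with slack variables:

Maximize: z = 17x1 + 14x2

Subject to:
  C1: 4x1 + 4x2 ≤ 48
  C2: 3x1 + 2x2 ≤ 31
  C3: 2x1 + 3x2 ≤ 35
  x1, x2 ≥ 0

max z = 17x1 + 14x2

s.t.
  4x1 + 4x2 + s1 = 48
  3x1 + 2x2 + s2 = 31
  2x1 + 3x2 + s3 = 35
  x1, x2, s1, s2, s3 ≥ 0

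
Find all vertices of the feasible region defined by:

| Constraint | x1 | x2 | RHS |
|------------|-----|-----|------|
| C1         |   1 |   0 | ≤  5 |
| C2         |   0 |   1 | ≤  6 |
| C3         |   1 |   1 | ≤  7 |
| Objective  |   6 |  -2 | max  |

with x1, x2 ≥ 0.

(0, 0), (5, 0), (5, 2), (1, 6), (0, 6)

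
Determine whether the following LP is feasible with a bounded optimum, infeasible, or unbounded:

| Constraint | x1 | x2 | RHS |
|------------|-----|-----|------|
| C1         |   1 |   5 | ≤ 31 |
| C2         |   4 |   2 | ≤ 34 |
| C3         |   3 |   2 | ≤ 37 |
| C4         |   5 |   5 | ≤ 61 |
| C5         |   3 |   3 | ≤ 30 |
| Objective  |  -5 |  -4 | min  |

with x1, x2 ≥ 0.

Feasible with a bounded optimal solution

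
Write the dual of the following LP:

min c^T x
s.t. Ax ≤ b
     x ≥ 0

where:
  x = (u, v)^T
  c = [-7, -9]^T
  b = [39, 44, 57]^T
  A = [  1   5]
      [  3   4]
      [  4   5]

Primal min cᵀx s.t. Ax ≤ b, x ≥ 0  →  Dual max −bᵀy s.t. Aᵀy ≥ −c, y ≥ 0.

Maximize: z = -39y1 - 44y2 - 57y3

Subject to:
  y1 + 3y2 + 4y3 ≥ 7
  5y1 + 4y2 + 5y3 ≥ 9
  y1, y2, y3 ≥ 0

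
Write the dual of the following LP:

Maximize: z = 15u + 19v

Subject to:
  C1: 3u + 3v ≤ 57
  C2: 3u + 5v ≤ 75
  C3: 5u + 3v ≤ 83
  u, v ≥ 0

Primal max cᵀx s.t. Ax ≤ b, x ≥ 0  →  Dual min bᵀy s.t. Aᵀy ≥ c, y ≥ 0.

Minimize: z = 57y1 + 75y2 + 83y3

Subject to:
  3y1 + 3y2 + 5y3 ≥ 15
  3y1 + 5y2 + 3y3 ≥ 19
  y1, y2, y3 ≥ 0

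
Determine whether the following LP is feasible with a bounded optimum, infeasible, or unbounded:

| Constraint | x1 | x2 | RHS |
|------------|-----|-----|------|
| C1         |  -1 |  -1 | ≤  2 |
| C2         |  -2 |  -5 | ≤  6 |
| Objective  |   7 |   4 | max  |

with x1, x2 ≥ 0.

Unbounded (objective can increase without bound)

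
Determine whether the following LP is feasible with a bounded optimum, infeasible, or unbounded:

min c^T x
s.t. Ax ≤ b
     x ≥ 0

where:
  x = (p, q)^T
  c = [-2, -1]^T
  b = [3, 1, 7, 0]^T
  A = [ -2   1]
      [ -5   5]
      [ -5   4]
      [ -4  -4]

Unbounded (objective can decrease without bound)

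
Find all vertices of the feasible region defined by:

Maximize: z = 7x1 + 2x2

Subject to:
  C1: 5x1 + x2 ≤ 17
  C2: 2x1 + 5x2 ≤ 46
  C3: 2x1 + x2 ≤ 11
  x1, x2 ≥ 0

(0, 0), (3.4, 0), (2, 7), (1.125, 8.75), (0, 9.2)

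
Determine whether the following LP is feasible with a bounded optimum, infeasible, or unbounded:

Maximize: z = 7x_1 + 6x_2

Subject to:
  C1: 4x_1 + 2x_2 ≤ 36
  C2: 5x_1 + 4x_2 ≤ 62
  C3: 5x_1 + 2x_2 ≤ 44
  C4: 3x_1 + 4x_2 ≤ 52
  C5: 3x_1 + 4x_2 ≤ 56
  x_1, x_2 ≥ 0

Feasible with a bounded optimal solution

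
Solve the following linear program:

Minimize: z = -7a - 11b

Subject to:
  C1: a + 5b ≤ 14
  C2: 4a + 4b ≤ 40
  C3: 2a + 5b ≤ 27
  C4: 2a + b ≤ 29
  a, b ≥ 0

Evaluate the objective at each vertex of the feasible region:
  z(0, 0) = 0
  z(10, 0) = -70
  z(9, 1) = -74  ←
  z(0, 2.8) = -30.8
The minimum is at a = 9, b = 1.

a = 9, b = 1, z = -74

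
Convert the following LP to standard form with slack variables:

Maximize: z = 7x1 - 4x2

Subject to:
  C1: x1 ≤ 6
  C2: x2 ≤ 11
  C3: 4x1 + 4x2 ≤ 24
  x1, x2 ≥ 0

max z = 7x1 - 4x2

s.t.
  x1 + s1 = 6
  x2 + s2 = 11
  4x1 + 4x2 + s3 = 24
  x1, x2, s1, s2, s3 ≥ 0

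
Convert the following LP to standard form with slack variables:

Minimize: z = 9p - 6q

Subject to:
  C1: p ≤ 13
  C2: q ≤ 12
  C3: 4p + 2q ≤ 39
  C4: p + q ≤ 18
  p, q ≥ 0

min z = 9p - 6q

s.t.
  p + s1 = 13
  q + s2 = 12
  4p + 2q + s3 = 39
  p + q + s4 = 18
  p, q, s1, s2, s3, s4 ≥ 0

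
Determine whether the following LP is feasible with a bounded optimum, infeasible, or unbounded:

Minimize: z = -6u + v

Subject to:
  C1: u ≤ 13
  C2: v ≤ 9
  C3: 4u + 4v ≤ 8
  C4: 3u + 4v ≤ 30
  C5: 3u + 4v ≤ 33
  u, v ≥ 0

Feasible with a bounded optimal solution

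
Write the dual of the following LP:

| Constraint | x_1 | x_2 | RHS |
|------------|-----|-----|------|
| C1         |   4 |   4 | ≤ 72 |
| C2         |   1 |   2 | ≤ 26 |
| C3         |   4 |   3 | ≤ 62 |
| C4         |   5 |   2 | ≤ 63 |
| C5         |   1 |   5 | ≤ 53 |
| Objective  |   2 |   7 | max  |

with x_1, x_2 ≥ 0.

Primal max cᵀx s.t. Ax ≤ b, x ≥ 0  →  Dual min bᵀy s.t. Aᵀy ≥ c, y ≥ 0.

Minimize: z = 72y1 + 26y2 + 62y3 + 63y4 + 53y5

Subject to:
  4y1 + y2 + 4y3 + 5y4 + y5 ≥ 2
  4y1 + 2y2 + 3y3 + 2y4 + 5y5 ≥ 7
  y1, y2, y3, y4, y5 ≥ 0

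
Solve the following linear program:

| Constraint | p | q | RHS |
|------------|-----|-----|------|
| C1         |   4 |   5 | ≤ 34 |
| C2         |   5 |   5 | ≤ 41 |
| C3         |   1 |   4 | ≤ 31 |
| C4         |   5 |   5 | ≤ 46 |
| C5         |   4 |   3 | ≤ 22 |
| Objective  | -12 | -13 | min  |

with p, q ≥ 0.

Evaluate the objective at each vertex of the feasible region:
  z(0, 0) = 0
  z(5.5, 0) = -66
  z(1, 6) = -90  ←
  z(0, 6.8) = -88.4
The minimum is at p = 1, q = 6.

p = 1, q = 6, z = -90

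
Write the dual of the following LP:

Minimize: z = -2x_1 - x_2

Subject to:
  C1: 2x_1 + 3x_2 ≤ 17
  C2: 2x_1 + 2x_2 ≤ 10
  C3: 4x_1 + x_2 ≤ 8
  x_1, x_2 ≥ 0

Primal min cᵀx s.t. Ax ≤ b, x ≥ 0  →  Dual max −bᵀy s.t. Aᵀy ≥ −c, y ≥ 0.

Maximize: z = -17y1 - 10y2 - 8y3

Subject to:
  2y1 + 2y2 + 4y3 ≥ 2
  3y1 + 2y2 + y3 ≥ 1
  y1, y2, y3 ≥ 0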